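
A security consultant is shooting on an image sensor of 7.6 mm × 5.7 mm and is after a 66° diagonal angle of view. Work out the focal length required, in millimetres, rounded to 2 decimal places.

7.31 mm

Sensor diagonal = √(7.6² + 5.7²) = √90.2500 ≈ 9.5000 mm.
From α = 2·arctan(d/2f) we get f = d / (2·tan(α/2)).
With d = 9.5000 mm and α/2 = 33°, tan(α/2) ≈ 0.64941, so f ≈ 9.5000 / 1.29882 ≈ 7.3144 mm.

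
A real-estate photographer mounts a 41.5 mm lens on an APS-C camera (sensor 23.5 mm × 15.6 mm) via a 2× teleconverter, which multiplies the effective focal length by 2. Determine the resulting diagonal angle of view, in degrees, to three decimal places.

Effective focal length f = 41.5 × 2 = 83 mm.
Sensor diagonal = √(23.5² + 15.6²) = √795.6100 ≈ 28.2066 mm.
α = 2·arctan(28.207 / (2 × 83)) = 2·arctan(0.16992) ≈ 19.2871°.

19.287°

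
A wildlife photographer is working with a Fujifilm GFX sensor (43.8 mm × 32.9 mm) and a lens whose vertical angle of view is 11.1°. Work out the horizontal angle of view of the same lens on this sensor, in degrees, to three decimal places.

14.742°

From the vertical AOV: f = 32.9 / (2·tan(5.55°)) = 32.9 / 0.19434 ≈ 169.2911 mm.
Horizontal AOV = 2·arctan(43.8 / (2 × 169.2911)) = 2·arctan(0.12936) ≈ 14.7420°.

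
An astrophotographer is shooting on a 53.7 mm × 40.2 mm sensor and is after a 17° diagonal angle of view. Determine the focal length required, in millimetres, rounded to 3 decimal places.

Sensor diagonal = √(53.7² + 40.2²) = √4499.7300 ≈ 67.0800 mm.
From α = 2·arctan(d/2f) we get f = d / (2·tan(α/2)).
With d = 67.0800 mm and α/2 = 8.5°, tan(α/2) ≈ 0.14945, so f ≈ 67.0800 / 0.29890 ≈ 224.4215 mm.

224.421 mm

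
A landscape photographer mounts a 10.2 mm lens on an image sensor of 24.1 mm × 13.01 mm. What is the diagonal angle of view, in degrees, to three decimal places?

Sensor diagonal = √(24.1² + 13.01²) = √750.0701 ≈ 27.3874 mm.
Angle of view α = 2·arctan(d/2f) with d = 27.3874 mm and f = 10.2 mm.
d/2f = 1.34252; arctan(1.34252) ≈ 53.3188°, so α ≈ 106.6375°.

106.638°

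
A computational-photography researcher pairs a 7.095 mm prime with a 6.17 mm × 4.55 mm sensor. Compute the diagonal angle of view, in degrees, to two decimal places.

Sensor diagonal = √(6.17² + 4.55²) = √58.7714 ≈ 7.6663 mm.
Angle of view α = 2·arctan(d/2f) with d = 7.6663 mm and f = 7.095 mm.
d/2f = 0.54026; arctan(0.54026) ≈ 28.3805°, so α ≈ 56.7609°.

56.76°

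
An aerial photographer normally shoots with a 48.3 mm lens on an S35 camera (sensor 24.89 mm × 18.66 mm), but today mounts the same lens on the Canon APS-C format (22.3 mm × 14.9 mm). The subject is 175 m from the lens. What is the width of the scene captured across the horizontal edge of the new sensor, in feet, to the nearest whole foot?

265 ft

The focal length stays 48.3 mm; the relevant sensor dimension is now w = 22.3 mm. Object distance dₒ = 175 m = 175000 mm.
Thin-lens field width W = w·(dₒ − f)/f = 22.3 × (175000 − 48.3)/48.3 ≈ 80774.801 mm = 80774.801/304.8 ft = 265.009 ft.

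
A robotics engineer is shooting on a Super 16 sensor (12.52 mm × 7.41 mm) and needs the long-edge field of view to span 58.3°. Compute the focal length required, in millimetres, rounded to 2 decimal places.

11.22 mm

From α = 2·arctan(w/2f) we get f = w / (2·tan(α/2)).
With w = 12.52 mm and α/2 = 29.15°, tan(α/2) ≈ 0.55774, so f ≈ 12.52 / 1.11547 ≈ 11.2239 mm.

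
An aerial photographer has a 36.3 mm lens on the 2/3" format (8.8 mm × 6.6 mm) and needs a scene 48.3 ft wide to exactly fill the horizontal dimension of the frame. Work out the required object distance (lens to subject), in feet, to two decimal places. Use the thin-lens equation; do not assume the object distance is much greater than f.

W: 48.3 ft × 304.8 mm/ft = 14721.84 mm.
Magnification m = w/W = dᵢ/dₒ; combined with 1/f = 1/dₒ + 1/dᵢ this gives dₒ = f·(1 + W/w).
dₒ = 36.3 mm × (1 + 14721.8/8.8) = 36.3 × 1673.9363 ≈ 60763.888 mm = 60763.888/304.8 ft = 199.357 ft.

199.36 ft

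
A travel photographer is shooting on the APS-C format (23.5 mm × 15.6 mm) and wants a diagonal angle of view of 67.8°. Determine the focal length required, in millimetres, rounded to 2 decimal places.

20.99 mm

Sensor diagonal = √(23.5² + 15.6²) = √795.6100 ≈ 28.2066 mm.
From α = 2·arctan(d/2f) we get f = d / (2·tan(α/2)).
With d = 28.2066 mm and α/2 = 33.9°, tan(α/2) ≈ 0.67197, so f ≈ 28.2066 / 1.34394 ≈ 20.9879 mm.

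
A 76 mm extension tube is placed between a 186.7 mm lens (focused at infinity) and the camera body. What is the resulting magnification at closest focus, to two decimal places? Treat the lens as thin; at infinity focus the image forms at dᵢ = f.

0.41×

The tube moves the image plane from f to f + e, so dᵢ = 186.7 + 76 = 262.7 mm. Focus is achieved when 1/f = 1/dₒ + 1/dᵢ, giving dₒ = 1/(1/f − 1/(f+e)).
Magnification m = dᵢ/dₒ = (f+e)·(1/f − 1/(f+e)) = e/f = 76/186.7 ≈ 0.4071.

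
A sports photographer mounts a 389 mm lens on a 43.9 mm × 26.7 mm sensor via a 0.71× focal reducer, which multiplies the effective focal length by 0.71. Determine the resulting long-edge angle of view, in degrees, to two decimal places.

Effective focal length f = 389 × 0.71 = 276.19 mm.
α = 2·arctan(43.9 / (2 × 276.19)) = 2·arctan(0.07947) ≈ 9.0880°.

9.09°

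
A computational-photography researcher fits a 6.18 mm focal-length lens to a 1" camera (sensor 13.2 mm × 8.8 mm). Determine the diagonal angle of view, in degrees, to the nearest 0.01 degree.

104.16°

Sensor diagonal = √(13.2² + 8.8²) = √251.6800 ≈ 15.8644 mm.
Angle of view α = 2·arctan(d/2f) with d = 15.8644 mm and f = 6.18 mm.
d/2f = 1.28353; arctan(1.28353) ≈ 52.0778°, so α ≈ 104.1556°.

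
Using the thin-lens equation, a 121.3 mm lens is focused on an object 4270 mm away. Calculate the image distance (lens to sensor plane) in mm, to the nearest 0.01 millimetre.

1/dᵢ = 1/f − 1/dₒ = 1/121.3 − 1/4270 = 0.0080098 mm⁻¹.
dᵢ = 1/0.0080098 ≈ 124.8466 mm.

124.85 mm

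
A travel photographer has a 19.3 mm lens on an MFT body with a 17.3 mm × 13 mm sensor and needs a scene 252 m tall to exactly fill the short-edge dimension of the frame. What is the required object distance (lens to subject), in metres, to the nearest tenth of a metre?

W: 252 m = 252000 mm.
Magnification m = h/W = dᵢ/dₒ; combined with 1/f = 1/dₒ + 1/dᵢ this gives dₒ = f·(1 + W/h).
dₒ = 19.3 mm × (1 + 252000/13) = 19.3 × 19385.6154 ≈ 374142.377 mm = 374.142 m.

374.1 m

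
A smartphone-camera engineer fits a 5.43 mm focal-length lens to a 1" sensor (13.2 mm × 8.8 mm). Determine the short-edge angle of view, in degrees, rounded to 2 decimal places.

Angle of view α = 2·arctan(h/2f) with h = 8.8 mm and f = 5.43 mm.
h/2f = 0.81031; arctan(0.81031) ≈ 39.0183°, so α ≈ 78.0366°.

78.04°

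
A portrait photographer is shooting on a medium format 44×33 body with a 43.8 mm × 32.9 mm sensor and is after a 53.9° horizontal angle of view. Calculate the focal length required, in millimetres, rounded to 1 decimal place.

43.1 mm

From α = 2·arctan(w/2f) we get f = w / (2·tan(α/2)).
With w = 43.8 mm and α/2 = 26.95°, tan(α/2) ≈ 0.50843, so f ≈ 43.8 / 1.01685 ≈ 43.0741 mm.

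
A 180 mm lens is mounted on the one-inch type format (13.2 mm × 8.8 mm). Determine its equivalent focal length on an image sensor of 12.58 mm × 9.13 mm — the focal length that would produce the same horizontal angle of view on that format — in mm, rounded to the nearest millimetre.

172 mm

Equal angle of view means equal width/f ratio, so f₂ = f₁ · (width₂/width₁) = 180 × 12.58/13.2.
f₂ = 180 × 0.95303 ≈ 171.545 mm.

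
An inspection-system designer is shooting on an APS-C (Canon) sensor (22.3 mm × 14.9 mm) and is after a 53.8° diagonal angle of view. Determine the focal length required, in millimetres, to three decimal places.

Sensor diagonal = √(22.3² + 14.9²) = √719.3000 ≈ 26.8198 mm.
From α = 2·arctan(d/2f) we get f = d / (2·tan(α/2)).
With d = 26.8198 mm and α/2 = 26.9°, tan(α/2) ≈ 0.50733, so f ≈ 26.8198 / 1.01466 ≈ 26.4323 mm.

26.432 mm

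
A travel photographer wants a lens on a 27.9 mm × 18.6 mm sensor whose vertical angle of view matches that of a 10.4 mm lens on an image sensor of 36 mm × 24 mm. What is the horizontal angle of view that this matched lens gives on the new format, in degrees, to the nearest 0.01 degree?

Equal vertical AOV ⇒ f₂ = f₁ · 18.6/24 = 10.4 × 0.77500 ≈ 8.0600 mm.
Horizontal AOV on the new format = 2·arctan(27.9 / (2 × 8.0600)) = 2·arctan(1.73077) ≈ 119.9633°.

119.96°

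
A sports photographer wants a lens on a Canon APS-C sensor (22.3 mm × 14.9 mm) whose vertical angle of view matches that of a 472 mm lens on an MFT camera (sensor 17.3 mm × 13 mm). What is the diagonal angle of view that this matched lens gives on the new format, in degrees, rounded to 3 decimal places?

2.840°

Equal vertical AOV ⇒ f₂ = f₁ · 14.9/13 = 472 × 1.14615 ≈ 540.9846 mm.
Sensor diagonal = √(22.3² + 14.9²) = √719.3000 ≈ 26.8198 mm.
Diagonal AOV on the new format = 2·arctan(26.8198 / (2 × 540.9846)) = 2·arctan(0.02479) ≈ 2.8399°.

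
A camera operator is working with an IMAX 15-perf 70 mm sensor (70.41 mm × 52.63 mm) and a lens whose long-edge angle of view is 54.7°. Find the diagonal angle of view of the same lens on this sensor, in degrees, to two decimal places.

From the long-edge AOV: f = 70.41 / (2·tan(27.35°)) = 70.41 / 1.03449 ≈ 68.0626 mm.
Sensor diagonal = √(70.41² + 52.63²) = √7727.4850 ≈ 87.9061 mm.
Diagonal AOV = 2·arctan(87.9061 / (2 × 68.0626)) = 2·arctan(0.64577) ≈ 65.7066°.

65.71°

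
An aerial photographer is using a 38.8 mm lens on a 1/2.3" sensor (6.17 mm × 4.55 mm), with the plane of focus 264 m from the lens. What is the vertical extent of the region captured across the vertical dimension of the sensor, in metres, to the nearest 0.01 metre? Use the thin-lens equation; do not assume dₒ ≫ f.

dₒ: 264 m = 264000 mm.
Similar triangles through the lens centre give W/dₒ = h/dᵢ; with 1/f = 1/dₒ + 1/dᵢ this gives W = h·(dₒ − f)/f.
W = 4.55 mm × (264000 − 38.8) / 38.8 = 4.55 × 6803.1237 ≈ 30954.213 mm = 30.9542 m.

30.95 m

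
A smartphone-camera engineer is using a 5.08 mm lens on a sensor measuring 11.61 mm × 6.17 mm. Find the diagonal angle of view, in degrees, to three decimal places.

Sensor diagonal = √(11.61² + 6.17²) = √172.8610 ≈ 13.1477 mm.
Angle of view α = 2·arctan(d/2f) with d = 13.1477 mm and f = 5.08 mm.
d/2f = 1.29406; arctan(1.29406) ≈ 52.3045°, so α ≈ 104.6091°.

104.609°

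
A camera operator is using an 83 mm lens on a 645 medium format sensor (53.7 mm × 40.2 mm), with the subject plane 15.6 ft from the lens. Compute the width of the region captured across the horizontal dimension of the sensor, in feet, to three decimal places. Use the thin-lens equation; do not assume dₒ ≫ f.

dₒ: 15.6 ft × 304.8 mm/ft = 4754.88 mm.
Similar triangles through the lens centre give W/dₒ = w/dᵢ; with 1/f = 1/dₒ + 1/dᵢ this gives W = w·(dₒ − f)/f.
W = 53.7 mm × (4754.88 − 83) / 83 = 53.7 × 56.2877 ≈ 3022.650 mm = 3022.650/304.8 ft = 9.91683 ft.

9.917 ft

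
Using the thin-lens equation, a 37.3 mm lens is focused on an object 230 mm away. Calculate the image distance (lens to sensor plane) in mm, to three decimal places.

44.520 mm

1/dᵢ = 1/f − 1/dₒ = 1/37.3 − 1/230 = 0.0224618 mm⁻¹.
dᵢ = 1/0.0224618 ≈ 44.5200 mm.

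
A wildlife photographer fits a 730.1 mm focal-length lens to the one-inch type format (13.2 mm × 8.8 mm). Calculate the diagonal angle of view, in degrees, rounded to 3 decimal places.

Sensor diagonal = √(13.2² + 8.8²) = √251.6800 ≈ 15.8644 mm.
Angle of view α = 2·arctan(d/2f) with d = 15.8644 mm and f = 730.1 mm.
d/2f = 0.01086; arctan(0.01086) ≈ 0.6225°, so α ≈ 1.2449°.

1.245°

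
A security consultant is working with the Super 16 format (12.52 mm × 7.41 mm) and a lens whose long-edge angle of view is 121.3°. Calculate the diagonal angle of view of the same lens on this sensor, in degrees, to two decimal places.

From the long-edge AOV: f = 12.52 / (2·tan(60.65°)) = 12.52 / 3.55668 ≈ 3.5201 mm.
Sensor diagonal = √(12.52² + 7.41²) = √211.6585 ≈ 14.5485 mm.
Diagonal AOV = 2·arctan(14.5485 / (2 × 3.5201)) = 2·arctan(2.06647) ≈ 128.3537°.

128.35°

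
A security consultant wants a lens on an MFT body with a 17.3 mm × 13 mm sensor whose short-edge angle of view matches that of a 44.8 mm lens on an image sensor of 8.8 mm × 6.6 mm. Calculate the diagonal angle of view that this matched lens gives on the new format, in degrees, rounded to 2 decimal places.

13.98°

Equal short-edge AOV ⇒ f₂ = f₁ · 13/6.6 = 44.8 × 1.96970 ≈ 88.2424 mm.
Sensor diagonal = √(17.3² + 13²) = √468.2900 ≈ 21.6400 mm.
Diagonal AOV on the new format = 2·arctan(21.6400 / (2 × 88.2424)) = 2·arctan(0.12262) ≈ 13.9811°.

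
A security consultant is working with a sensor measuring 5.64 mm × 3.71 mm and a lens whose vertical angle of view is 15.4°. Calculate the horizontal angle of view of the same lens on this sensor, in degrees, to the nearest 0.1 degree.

From the vertical AOV: f = 3.71 / (2·tan(7.7°)) = 3.71 / 0.27041 ≈ 13.7199 mm.
Horizontal AOV = 2·arctan(5.64 / (2 × 13.7199)) = 2·arctan(0.20554) ≈ 23.2298°.

23.2°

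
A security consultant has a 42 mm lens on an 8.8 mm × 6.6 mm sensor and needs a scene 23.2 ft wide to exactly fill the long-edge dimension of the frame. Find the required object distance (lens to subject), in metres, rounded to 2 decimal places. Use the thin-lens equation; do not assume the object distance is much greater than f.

33.79 m

W: 23.2 ft × 304.8 mm/ft = 7071.36 mm.
Magnification m = w/W = dᵢ/dₒ; combined with 1/f = 1/dₒ + 1/dᵢ this gives dₒ = f·(1 + W/w).
dₒ = 42 mm × (1 + 7071.36/8.8) = 42 × 804.5636 ≈ 33791.672 mm = 33.7917 m.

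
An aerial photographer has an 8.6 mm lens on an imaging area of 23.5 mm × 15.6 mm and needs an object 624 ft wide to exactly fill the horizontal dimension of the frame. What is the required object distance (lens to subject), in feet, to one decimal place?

228.4 ft

W: 624 ft × 304.8 mm/ft = 190195.19 mm.
Magnification m = w/W = dᵢ/dₒ; combined with 1/f = 1/dₒ + 1/dᵢ this gives dₒ = f·(1 + W/w).
dₒ = 8.6 mm × (1 + 190195/23.5) = 8.6 × 8094.4125 ≈ 69611.948 mm = 69611.948/304.8 ft = 228.386 ft.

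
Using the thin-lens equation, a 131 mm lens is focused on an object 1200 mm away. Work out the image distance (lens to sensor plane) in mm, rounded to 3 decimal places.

1/dᵢ = 1/f − 1/dₒ = 1/131 − 1/1200 = 0.0068003 mm⁻¹.
dᵢ = 1/0.0068003 ≈ 147.0533 mm.

147.053 mm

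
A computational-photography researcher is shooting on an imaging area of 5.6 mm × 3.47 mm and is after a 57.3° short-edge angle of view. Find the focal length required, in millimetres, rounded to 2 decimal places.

From α = 2·arctan(h/2f) we get f = h / (2·tan(α/2)).
With h = 3.47 mm and α/2 = 28.65°, tan(α/2) ≈ 0.54635, so f ≈ 3.47 / 1.09270 ≈ 3.1756 mm.

3.18 mm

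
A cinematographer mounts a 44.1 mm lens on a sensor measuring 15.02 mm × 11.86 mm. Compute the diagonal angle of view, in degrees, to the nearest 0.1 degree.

24.5°

Sensor diagonal = √(15.02² + 11.86²) = √366.2600 ≈ 19.1379 mm.
Angle of view α = 2·arctan(d/2f) with d = 19.1379 mm and f = 44.1 mm.
d/2f = 0.21698; arctan(0.21698) ≈ 12.2424°, so α ≈ 24.4849°.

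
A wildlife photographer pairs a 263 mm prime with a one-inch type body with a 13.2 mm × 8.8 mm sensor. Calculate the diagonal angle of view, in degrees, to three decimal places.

Sensor diagonal = √(13.2² + 8.8²) = √251.6800 ≈ 15.8644 mm.
Angle of view α = 2·arctan(d/2f) with d = 15.8644 mm and f = 263 mm.
d/2f = 0.03016; arctan(0.03016) ≈ 1.7275°, so α ≈ 3.4551°.

3.455°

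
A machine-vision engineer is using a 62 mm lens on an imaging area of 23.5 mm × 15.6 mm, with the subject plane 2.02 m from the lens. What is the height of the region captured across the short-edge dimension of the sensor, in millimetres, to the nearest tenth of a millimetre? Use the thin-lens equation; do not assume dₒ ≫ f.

492.7 mm

dₒ: 2.02 m = 2020 mm.
Similar triangles through the lens centre give W/dₒ = h/dᵢ; with 1/f = 1/dₒ + 1/dᵢ this gives W = h·(dₒ − f)/f.
W = 15.6 mm × (2020 − 62) / 62 = 15.6 × 31.5806 ≈ 492.658 mm.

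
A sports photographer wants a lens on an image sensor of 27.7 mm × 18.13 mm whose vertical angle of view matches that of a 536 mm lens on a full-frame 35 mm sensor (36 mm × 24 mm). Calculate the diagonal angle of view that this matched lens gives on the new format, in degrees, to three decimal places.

4.682°

Equal vertical AOV ⇒ f₂ = f₁ · 18.13/24 = 536 × 0.75542 ≈ 404.9033 mm.
Sensor diagonal = √(27.7² + 18.13²) = √1095.9869 ≈ 33.1057 mm.
Diagonal AOV on the new format = 2·arctan(33.1057 / (2 × 404.9033)) = 2·arctan(0.04088) ≈ 4.6820°.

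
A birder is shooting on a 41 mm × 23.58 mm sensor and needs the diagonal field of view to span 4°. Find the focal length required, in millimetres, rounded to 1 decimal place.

Sensor diagonal = √(41² + 23.58²) = √2237.0164 ≈ 47.2971 mm.
From α = 2·arctan(d/2f) we get f = d / (2·tan(α/2)).
With d = 47.2971 mm and α/2 = 2°, tan(α/2) ≈ 0.03492, so f ≈ 47.2971 / 0.06984 ≈ 677.2060 mm.

677.2 mm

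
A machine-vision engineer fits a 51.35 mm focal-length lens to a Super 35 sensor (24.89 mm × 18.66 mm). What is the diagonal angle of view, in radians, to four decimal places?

0.5882 rad

Sensor diagonal = √(24.89² + 18.66²) = √967.7077 ≈ 31.1080 mm.
Angle of view α = 2·arctan(d/2f) with d = 31.1080 mm and f = 51.35 mm.
d/2f = 0.30290; arctan(0.30290) ≈ 0.2941 rad, so α ≈ 0.5882 rad.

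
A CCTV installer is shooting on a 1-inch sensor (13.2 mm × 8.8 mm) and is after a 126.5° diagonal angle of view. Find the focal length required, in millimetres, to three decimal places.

Sensor diagonal = √(13.2² + 8.8²) = √251.6800 ≈ 15.8644 mm.
From α = 2·arctan(d/2f) we get f = d / (2·tan(α/2)).
With d = 15.8644 mm and α/2 = 63.25°, tan(α/2) ≈ 1.98396, so f ≈ 15.8644 / 3.96793 ≈ 3.9982 mm.

3.998 mm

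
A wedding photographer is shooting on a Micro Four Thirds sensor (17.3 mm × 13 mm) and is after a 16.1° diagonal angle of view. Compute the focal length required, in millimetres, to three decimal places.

Sensor diagonal = √(17.3² + 13²) = √468.2900 ≈ 21.6400 mm.
From α = 2·arctan(d/2f) we get f = d / (2·tan(α/2)).
With d = 21.6400 mm and α/2 = 8.05°, tan(α/2) ≈ 0.14143, so f ≈ 21.6400 / 0.28286 ≈ 76.5039 mm.

76.504 mm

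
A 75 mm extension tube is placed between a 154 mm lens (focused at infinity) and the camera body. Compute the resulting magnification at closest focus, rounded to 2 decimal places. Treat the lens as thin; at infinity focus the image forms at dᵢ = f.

0.49×

The tube moves the image plane from f to f + e, so dᵢ = 154 + 75 = 229 mm. Focus is achieved when 1/f = 1/dₒ + 1/dᵢ, giving dₒ = 1/(1/f − 1/(f+e)).
Magnification m = dᵢ/dₒ = (f+e)·(1/f − 1/(f+e)) = e/f = 75/154 ≈ 0.4870.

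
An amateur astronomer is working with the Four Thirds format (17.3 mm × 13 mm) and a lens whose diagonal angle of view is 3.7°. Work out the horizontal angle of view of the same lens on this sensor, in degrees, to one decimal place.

3.0°

Sensor diagonal = √(17.3² + 13²) = √468.2900 ≈ 21.6400 mm.
From the diagonal AOV: f = 21.6400 / (2·tan(1.85°)) = 21.6400 / 0.06460 ≈ 334.9866 mm.
Horizontal AOV = 2·arctan(17.3 / (2 × 334.9866)) = 2·arctan(0.02582) ≈ 2.9583°.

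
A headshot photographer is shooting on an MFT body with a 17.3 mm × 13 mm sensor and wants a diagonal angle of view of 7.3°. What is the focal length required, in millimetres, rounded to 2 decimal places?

Sensor diagonal = √(17.3² + 13²) = √468.2900 ≈ 21.6400 mm.
From α = 2·arctan(d/2f) we get f = d / (2·tan(α/2)).
With d = 21.6400 mm and α/2 = 3.65°, tan(α/2) ≈ 0.06379, so f ≈ 21.6400 / 0.12758 ≈ 169.6169 mm.

169.62 mm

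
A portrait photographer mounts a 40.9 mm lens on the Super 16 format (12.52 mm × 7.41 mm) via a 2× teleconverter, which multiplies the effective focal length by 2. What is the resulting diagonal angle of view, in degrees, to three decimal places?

Effective focal length f = 40.9 × 2 = 81.8 mm.
Sensor diagonal = √(12.52² + 7.41²) = √211.6585 ≈ 14.5485 mm.
α = 2·arctan(14.548 / (2 × 81.8)) = 2·arctan(0.08893) ≈ 10.1636°.

10.164°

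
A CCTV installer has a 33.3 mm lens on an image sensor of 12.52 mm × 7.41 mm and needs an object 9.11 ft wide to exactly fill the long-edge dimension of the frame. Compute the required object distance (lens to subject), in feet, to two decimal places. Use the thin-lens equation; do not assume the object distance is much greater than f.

24.34 ft

W: 9.11 ft × 304.8 mm/ft = 2776.73 mm.
Magnification m = w/W = dᵢ/dₒ; combined with 1/f = 1/dₒ + 1/dᵢ this gives dₒ = f·(1 + W/w).
dₒ = 33.3 mm × (1 + 2776.73/12.52) = 33.3 × 222.7834 ≈ 7418.687 mm = 7418.687/304.8 ft = 24.3395 ft.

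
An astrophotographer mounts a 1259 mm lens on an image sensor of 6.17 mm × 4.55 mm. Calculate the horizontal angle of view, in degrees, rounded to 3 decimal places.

Angle of view α = 2·arctan(w/2f) with w = 6.17 mm and f = 1259 mm.
w/2f = 0.00245; arctan(0.00245) ≈ 0.1404°, so α ≈ 0.2808°.

0.281°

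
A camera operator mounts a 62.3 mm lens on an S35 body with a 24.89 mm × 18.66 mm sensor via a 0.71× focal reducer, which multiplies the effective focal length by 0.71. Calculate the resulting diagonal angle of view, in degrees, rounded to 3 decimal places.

Effective focal length f = 62.3 × 0.71 = 44.233 mm.
Sensor diagonal = √(24.89² + 18.66²) = √967.7077 ≈ 31.1080 mm.
α = 2·arctan(31.108 / (2 × 44.233)) = 2·arctan(0.35164) ≈ 38.7472°.

38.747°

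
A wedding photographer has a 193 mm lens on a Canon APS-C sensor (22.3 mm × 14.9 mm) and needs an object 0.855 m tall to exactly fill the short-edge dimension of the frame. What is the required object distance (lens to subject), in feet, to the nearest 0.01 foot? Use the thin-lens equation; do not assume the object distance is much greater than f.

36.97 ft

W: 0.855 m = 855 mm.
Magnification m = h/W = dᵢ/dₒ; combined with 1/f = 1/dₒ + 1/dᵢ this gives dₒ = f·(1 + W/h).
dₒ = 193 mm × (1 + 855/14.9) = 193 × 58.3826 ≈ 11267.832 mm = 11267.832/304.8 ft = 36.968 ft.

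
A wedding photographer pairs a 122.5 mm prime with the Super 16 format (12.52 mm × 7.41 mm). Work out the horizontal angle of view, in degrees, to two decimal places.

Angle of view α = 2·arctan(w/2f) with w = 12.52 mm and f = 122.5 mm.
w/2f = 0.05110; arctan(0.05110) ≈ 2.9254°, so α ≈ 5.8508°.

5.85°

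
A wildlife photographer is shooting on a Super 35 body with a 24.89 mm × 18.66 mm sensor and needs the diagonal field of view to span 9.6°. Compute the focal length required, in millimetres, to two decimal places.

185.23 mm

Sensor diagonal = √(24.89² + 18.66²) = √967.7077 ≈ 31.1080 mm.
From α = 2·arctan(d/2f) we get f = d / (2·tan(α/2)).
With d = 31.1080 mm and α/2 = 4.8°, tan(α/2) ≈ 0.08397, so f ≈ 31.1080 / 0.16794 ≈ 185.2276 mm.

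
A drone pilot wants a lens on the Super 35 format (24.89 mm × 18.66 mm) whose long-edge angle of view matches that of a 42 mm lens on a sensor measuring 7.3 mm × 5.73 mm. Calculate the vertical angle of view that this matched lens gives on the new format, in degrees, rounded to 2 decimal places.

Equal long-edge AOV ⇒ f₂ = f₁ · 24.89/7.3 = 42 × 3.40959 ≈ 143.2027 mm.
Vertical AOV on the new format = 2·arctan(18.66 / (2 × 143.2027)) = 2·arctan(0.06515) ≈ 7.4554°.

7.46°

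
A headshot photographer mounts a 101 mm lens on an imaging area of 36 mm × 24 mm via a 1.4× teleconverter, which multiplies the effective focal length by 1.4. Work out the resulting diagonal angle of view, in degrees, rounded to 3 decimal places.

17.397°

Effective focal length f = 101 × 1.4 = 141.4 mm.
Sensor diagonal = √(36² + 24²) = √1872.0000 ≈ 43.2666 mm.
α = 2·arctan(43.267 / (2 × 141.4)) = 2·arctan(0.15299) ≈ 17.3969°.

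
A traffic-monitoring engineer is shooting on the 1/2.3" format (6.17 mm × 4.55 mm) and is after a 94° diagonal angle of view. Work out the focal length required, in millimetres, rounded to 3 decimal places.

Sensor diagonal = √(6.17² + 4.55²) = √58.7714 ≈ 7.6663 mm.
From α = 2·arctan(d/2f) we get f = d / (2·tan(α/2)).
With d = 7.6663 mm and α/2 = 47°, tan(α/2) ≈ 1.07237, so f ≈ 7.6663 / 2.14474 ≈ 3.5744 mm.

3.574 mm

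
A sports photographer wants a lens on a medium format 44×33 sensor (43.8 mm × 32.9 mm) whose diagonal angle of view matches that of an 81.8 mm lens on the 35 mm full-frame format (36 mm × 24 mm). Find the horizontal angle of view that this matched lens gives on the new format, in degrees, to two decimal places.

Sensor diagonal = √(36² + 24²) = √1872.0000 ≈ 43.2666 mm.
Sensor diagonal = √(43.8² + 32.9²) = √3000.8500 ≈ 54.7800 mm.
Equal diagonal AOV ⇒ f₂ = f₁ · 54.7800/43.2666 = 81.8 × 1.26610 ≈ 103.5673 mm.
Horizontal AOV on the new format = 2·arctan(43.8 / (2 × 103.5673)) = 2·arctan(0.21146) ≈ 23.8794°.

23.88°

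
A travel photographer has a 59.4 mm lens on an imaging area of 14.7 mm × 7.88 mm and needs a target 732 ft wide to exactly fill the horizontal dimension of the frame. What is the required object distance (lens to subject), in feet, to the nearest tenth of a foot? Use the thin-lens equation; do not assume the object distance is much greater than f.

2958.1 ft

W: 732 ft × 304.8 mm/ft = 223113.59 mm.
Magnification m = w/W = dᵢ/dₒ; combined with 1/f = 1/dₒ + 1/dᵢ this gives dₒ = f·(1 + W/w).
dₒ = 59.4 mm × (1 + 223114/14.7) = 59.4 × 15178.7954 ≈ 901620.449 mm = 901620.449/304.8 ft = 2958.07 ft.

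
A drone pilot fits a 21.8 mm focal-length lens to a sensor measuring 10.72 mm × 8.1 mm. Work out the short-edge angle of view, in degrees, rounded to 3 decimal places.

21.049°

Angle of view α = 2·arctan(h/2f) with h = 8.1 mm and f = 21.8 mm.
h/2f = 0.18578; arctan(0.18578) ≈ 10.5244°, so α ≈ 21.0488°.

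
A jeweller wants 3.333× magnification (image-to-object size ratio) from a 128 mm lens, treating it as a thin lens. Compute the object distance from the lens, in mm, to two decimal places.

With m = dᵢ/dₒ and 1/f = 1/dₒ + 1/dᵢ, substituting dᵢ = m·dₒ gives 1/f = (1 + 1/m)/dₒ, hence dₒ = f·(1 + 1/m).
dₒ = 128 × (1 + 1/3.333) = 128 × 1.30003 ≈ 166.404 mm.

166.40 mm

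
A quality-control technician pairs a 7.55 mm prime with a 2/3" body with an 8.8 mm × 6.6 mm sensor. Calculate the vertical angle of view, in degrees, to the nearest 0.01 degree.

47.22°

Angle of view α = 2·arctan(h/2f) with h = 6.6 mm and f = 7.55 mm.
h/2f = 0.43709; arctan(0.43709) ≈ 23.6095°, so α ≈ 47.2189°.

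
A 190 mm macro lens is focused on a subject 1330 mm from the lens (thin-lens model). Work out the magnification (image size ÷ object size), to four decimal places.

0.1667×

Thin lens: 1/f = 1/dₒ + 1/dᵢ → 1/dᵢ = 1/190 − 1/1330 = 0.0045113 mm⁻¹, so dᵢ ≈ 221.6667 mm.
Magnification m = dᵢ/dₒ = 221.6667/1330 ≈ 0.16667.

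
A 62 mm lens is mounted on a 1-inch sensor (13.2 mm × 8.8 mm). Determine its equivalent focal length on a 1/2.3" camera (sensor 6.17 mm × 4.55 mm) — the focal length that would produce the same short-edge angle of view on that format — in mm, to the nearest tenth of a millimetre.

32.1 mm

Equal angle of view means equal height/f ratio, so f₂ = f₁ · (height₂/height₁) = 62 × 4.55/8.8.
f₂ = 62 × 0.51705 ≈ 32.057 mm.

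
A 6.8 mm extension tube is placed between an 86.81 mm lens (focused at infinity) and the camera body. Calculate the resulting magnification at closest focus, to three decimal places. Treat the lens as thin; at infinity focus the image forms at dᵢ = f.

The tube moves the image plane from f to f + e, so dᵢ = 86.81 + 6.8 = 93.61 mm. Focus is achieved when 1/f = 1/dₒ + 1/dᵢ, giving dₒ = 1/(1/f − 1/(f+e)).
Magnification m = dᵢ/dₒ = (f+e)·(1/f − 1/(f+e)) = e/f = 6.8/86.81 ≈ 0.0783.

0.078×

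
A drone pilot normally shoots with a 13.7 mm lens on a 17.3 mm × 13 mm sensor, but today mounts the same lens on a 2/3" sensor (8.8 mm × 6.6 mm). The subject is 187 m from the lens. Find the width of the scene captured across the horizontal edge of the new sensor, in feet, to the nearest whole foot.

The focal length stays 13.7 mm; the relevant sensor dimension is now w = 8.8 mm. Object distance dₒ = 187 m = 187000 mm.
Thin-lens field width W = w·(dₒ − f)/f = 8.8 × (187000 − 13.7)/13.7 ≈ 120107.988 mm = 120107.988/304.8 ft = 394.055 ft.

394 ft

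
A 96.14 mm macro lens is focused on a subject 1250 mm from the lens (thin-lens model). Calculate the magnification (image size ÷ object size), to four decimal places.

0.0833×

Thin lens: 1/f = 1/dₒ + 1/dᵢ → 1/dᵢ = 1/96.14 − 1/1250 = 0.0096015 mm⁻¹, so dᵢ ≈ 104.1504 mm.
Magnification m = dᵢ/dₒ = 104.1504/1250 ≈ 0.08332.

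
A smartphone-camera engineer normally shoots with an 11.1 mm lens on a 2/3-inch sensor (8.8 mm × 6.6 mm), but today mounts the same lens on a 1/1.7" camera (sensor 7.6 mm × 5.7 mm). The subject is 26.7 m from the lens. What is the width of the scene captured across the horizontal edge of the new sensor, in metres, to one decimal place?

18.3 m

The focal length stays 11.1 mm; the relevant sensor dimension is now w = 7.6 mm. Object distance dₒ = 26.7 m = 26700 mm.
Thin-lens field width W = w·(dₒ − f)/f = 7.6 × (26700 − 11.1)/11.1 ≈ 18273.481 mm = 18.2735 m.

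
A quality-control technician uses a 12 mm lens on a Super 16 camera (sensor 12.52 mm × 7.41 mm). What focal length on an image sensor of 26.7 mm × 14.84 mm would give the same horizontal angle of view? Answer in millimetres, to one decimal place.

25.6 mm

Equal angle of view means equal width/f ratio, so f₂ = f₁ · (width₂/width₁) = 12 × 26.7/12.52.
f₂ = 12 × 2.13259 ≈ 25.591 mm.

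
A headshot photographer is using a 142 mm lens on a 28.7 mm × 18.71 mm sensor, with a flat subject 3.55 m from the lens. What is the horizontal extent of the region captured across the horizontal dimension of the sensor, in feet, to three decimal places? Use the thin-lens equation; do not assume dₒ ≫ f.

2.260 ft

dₒ: 3.55 m = 3550 mm.
Similar triangles through the lens centre give W/dₒ = w/dᵢ; with 1/f = 1/dₒ + 1/dᵢ this gives W = w·(dₒ − f)/f.
W = 28.7 mm × (3550 − 142) / 142 = 28.7 × 24.0000 ≈ 688.800 mm = 688.800/304.8 ft = 2.25984 ft.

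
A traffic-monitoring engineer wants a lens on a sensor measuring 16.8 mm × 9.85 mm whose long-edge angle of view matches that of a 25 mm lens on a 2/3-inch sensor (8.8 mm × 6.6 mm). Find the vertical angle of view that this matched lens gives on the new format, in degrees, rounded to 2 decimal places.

Equal long-edge AOV ⇒ f₂ = f₁ · 16.8/8.8 = 25 × 1.90909 ≈ 47.7273 mm.
Vertical AOV on the new format = 2·arctan(9.85 / (2 × 47.7273)) = 2·arctan(0.10319) ≈ 11.7831°.

11.78°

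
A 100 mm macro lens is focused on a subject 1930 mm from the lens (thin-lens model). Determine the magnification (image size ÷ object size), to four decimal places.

0.0546×

Thin lens: 1/f = 1/dₒ + 1/dᵢ → 1/dᵢ = 1/100 − 1/1930 = 0.0094819 mm⁻¹, so dᵢ ≈ 105.4645 mm.
Magnification m = dᵢ/dₒ = 105.4645/1930 ≈ 0.05464.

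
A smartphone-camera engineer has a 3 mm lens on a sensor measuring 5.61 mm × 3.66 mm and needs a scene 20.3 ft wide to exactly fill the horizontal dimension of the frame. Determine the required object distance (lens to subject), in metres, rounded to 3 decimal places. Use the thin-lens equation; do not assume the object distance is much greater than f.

W: 20.3 ft × 304.8 mm/ft = 6187.44 mm.
Magnification m = w/W = dᵢ/dₒ; combined with 1/f = 1/dₒ + 1/dᵢ this gives dₒ = f·(1 + W/w).
dₒ = 3 mm × (1 + 6187.44/5.61) = 3 × 1103.9304 ≈ 3311.791 mm = 3.31179 m.

3.312 m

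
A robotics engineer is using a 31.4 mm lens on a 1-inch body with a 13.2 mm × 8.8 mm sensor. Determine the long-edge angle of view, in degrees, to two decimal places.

Angle of view α = 2·arctan(w/2f) with w = 13.2 mm and f = 31.4 mm.
w/2f = 0.21019; arctan(0.21019) ≈ 11.8703°, so α ≈ 23.7405°.

23.74°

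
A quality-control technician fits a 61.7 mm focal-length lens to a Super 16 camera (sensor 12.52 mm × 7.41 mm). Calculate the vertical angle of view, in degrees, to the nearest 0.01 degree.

Angle of view α = 2·arctan(h/2f) with h = 7.41 mm and f = 61.7 mm.
h/2f = 0.06005; arctan(0.06005) ≈ 3.4364°, so α ≈ 6.8728°.

6.87°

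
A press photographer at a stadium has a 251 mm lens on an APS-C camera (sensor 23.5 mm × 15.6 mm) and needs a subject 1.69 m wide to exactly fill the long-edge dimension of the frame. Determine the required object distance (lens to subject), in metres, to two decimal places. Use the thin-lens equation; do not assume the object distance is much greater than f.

18.30 m

W: 1.69 m = 1690 mm.
Magnification m = w/W = dᵢ/dₒ; combined with 1/f = 1/dₒ + 1/dᵢ this gives dₒ = f·(1 + W/w).
dₒ = 251 mm × (1 + 1690/23.5) = 251 × 72.9149 ≈ 18301.638 mm = 18.3016 m.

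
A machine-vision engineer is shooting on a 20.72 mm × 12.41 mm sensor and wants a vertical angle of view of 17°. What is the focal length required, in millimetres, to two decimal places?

41.52 mm

From α = 2·arctan(h/2f) we get f = h / (2·tan(α/2)).
With h = 12.41 mm and α/2 = 8.5°, tan(α/2) ≈ 0.14945, so f ≈ 12.41 / 0.29890 ≈ 41.5186 mm.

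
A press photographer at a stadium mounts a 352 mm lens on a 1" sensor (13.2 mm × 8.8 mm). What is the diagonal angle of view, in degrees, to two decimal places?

Sensor diagonal = √(13.2² + 8.8²) = √251.6800 ≈ 15.8644 mm.
Angle of view α = 2·arctan(d/2f) with d = 15.8644 mm and f = 352 mm.
d/2f = 0.02253; arctan(0.02253) ≈ 1.2909°, so α ≈ 2.5818°.

2.58°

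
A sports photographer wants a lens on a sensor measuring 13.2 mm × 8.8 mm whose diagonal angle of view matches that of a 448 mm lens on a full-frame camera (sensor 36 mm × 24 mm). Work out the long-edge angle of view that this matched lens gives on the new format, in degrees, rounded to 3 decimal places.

4.602°

Sensor diagonal = √(36² + 24²) = √1872.0000 ≈ 43.2666 mm.
Sensor diagonal = √(13.2² + 8.8²) = √251.6800 ≈ 15.8644 mm.
Equal diagonal AOV ⇒ f₂ = f₁ · 15.8644/43.2666 = 448 × 0.36667 ≈ 164.2667 mm.
Long-edge AOV on the new format = 2·arctan(13.2 / (2 × 164.2667)) = 2·arctan(0.04018) ≈ 4.6017°.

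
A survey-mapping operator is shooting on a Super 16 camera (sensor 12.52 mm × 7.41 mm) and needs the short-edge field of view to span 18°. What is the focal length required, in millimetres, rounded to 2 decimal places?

From α = 2·arctan(h/2f) we get f = h / (2·tan(α/2)).
With h = 7.41 mm and α/2 = 9°, tan(α/2) ≈ 0.15838, so f ≈ 7.41 / 0.31677 ≈ 23.3924 mm.

23.39 mm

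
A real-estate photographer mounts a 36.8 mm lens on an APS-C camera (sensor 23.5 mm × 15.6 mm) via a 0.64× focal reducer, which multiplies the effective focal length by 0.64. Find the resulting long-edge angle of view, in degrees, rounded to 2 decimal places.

Effective focal length f = 36.8 × 0.64 = 23.552 mm.
α = 2·arctan(23.5 / (2 × 23.552)) = 2·arctan(0.49890) ≈ 53.0289°.

53.03°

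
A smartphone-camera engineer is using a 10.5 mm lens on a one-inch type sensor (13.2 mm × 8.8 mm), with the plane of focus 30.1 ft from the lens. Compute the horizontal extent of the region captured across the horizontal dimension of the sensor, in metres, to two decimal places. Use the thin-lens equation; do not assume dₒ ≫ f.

dₒ: 30.1 ft × 304.8 mm/ft = 9174.48 mm.
Similar triangles through the lens centre give W/dₒ = w/dᵢ; with 1/f = 1/dₒ + 1/dᵢ this gives W = w·(dₒ − f)/f.
W = 13.2 mm × (9174.48 − 10.5) / 10.5 = 13.2 × 872.7600 ≈ 11520.432 mm = 11.5204 m.

11.52 m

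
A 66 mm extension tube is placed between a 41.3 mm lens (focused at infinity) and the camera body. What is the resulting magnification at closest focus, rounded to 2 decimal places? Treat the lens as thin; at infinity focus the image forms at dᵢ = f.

1.60×

The tube moves the image plane from f to f + e, so dᵢ = 41.3 + 66 = 107.3 mm. Focus is achieved when 1/f = 1/dₒ + 1/dᵢ, giving dₒ = 1/(1/f − 1/(f+e)).
Magnification m = dᵢ/dₒ = (f+e)·(1/f − 1/(f+e)) = e/f = 66/41.3 ≈ 1.5981.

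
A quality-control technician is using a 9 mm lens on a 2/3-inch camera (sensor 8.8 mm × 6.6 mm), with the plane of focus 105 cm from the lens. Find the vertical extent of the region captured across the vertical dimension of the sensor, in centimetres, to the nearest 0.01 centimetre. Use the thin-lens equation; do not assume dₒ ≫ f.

dₒ: 105 cm = 1050 mm.
Similar triangles through the lens centre give W/dₒ = h/dᵢ; with 1/f = 1/dₒ + 1/dᵢ this gives W = h·(dₒ − f)/f.
W = 6.6 mm × (1050 − 9) / 9 = 6.6 × 115.6667 ≈ 763.400 mm = 76.34 cm.

76.34 cm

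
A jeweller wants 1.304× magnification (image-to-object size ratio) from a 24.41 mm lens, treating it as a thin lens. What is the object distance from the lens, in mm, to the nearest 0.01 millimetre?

43.13 mm

With m = dᵢ/dₒ and 1/f = 1/dₒ + 1/dᵢ, substituting dᵢ = m·dₒ gives 1/f = (1 + 1/m)/dₒ, hence dₒ = f·(1 + 1/m).
dₒ = 24.41 × (1 + 1/1.304) = 24.41 × 1.76687 ≈ 43.129 mm.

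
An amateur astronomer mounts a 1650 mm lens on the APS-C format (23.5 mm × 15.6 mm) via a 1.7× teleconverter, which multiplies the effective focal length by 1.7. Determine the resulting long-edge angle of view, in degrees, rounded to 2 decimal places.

0.48°

Effective focal length f = 1650 × 1.7 = 2805 mm.
α = 2·arctan(23.5 / (2 × 2805)) = 2·arctan(0.00419) ≈ 0.4800°.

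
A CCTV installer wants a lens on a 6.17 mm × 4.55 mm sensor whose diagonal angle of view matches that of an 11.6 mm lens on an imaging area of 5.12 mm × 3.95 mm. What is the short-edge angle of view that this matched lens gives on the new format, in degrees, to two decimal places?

Sensor diagonal = √(5.12² + 3.95²) = √41.8169 ≈ 6.4666 mm.
Sensor diagonal = √(6.17² + 4.55²) = √58.7714 ≈ 7.6663 mm.
Equal diagonal AOV ⇒ f₂ = f₁ · 7.6663/6.4666 = 11.6 × 1.18552 ≈ 13.7520 mm.
Short-edge AOV on the new format = 2·arctan(4.55 / (2 × 13.7520)) = 2·arctan(0.16543) ≈ 18.7868°.

18.79°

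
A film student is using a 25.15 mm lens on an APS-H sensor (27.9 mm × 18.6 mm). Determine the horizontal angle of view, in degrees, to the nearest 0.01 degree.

58.03°

Angle of view α = 2·arctan(w/2f) with w = 27.9 mm and f = 25.15 mm.
w/2f = 0.55467; arctan(0.55467) ≈ 29.0159°, so α ≈ 58.0318°.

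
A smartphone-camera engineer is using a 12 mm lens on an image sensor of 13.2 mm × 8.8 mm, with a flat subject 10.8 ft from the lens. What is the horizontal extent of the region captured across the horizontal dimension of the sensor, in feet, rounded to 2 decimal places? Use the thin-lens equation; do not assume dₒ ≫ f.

dₒ: 10.8 ft × 304.8 mm/ft = 3291.84 mm.
Similar triangles through the lens centre give W/dₒ = w/dᵢ; with 1/f = 1/dₒ + 1/dᵢ this gives W = w·(dₒ − f)/f.
W = 13.2 mm × (3291.84 − 12) / 12 = 13.2 × 273.3200 ≈ 3607.824 mm = 3607.824/304.8 ft = 11.8367 ft.

11.84 ft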